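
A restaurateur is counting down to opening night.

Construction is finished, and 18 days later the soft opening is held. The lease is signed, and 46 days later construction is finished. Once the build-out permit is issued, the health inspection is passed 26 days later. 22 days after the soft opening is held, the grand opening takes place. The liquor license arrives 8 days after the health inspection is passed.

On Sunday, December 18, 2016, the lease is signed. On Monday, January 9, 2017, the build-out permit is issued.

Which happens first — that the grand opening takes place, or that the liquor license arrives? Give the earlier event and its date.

The lease is signed: Dec 18, 2016.
Construction is finished: Dec 18, 2016 + 46 days = Feb 2, 2017.
The soft opening is held: Feb 2, 2017 + 18 days = Feb 20, 2017.
The grand opening takes place: Feb 20, 2017 + 22 days = Mar 14, 2017.
The build-out permit is issued: Jan 9, 2017.
The health inspection is passed: Jan 9, 2017 + 26 days = Feb 4, 2017.
The liquor license arrives: Feb 4, 2017 + 8 days = Feb 12, 2017.
Comparing: the grand opening takes place on Mar 14, 2017 vs the liquor license arrives on Feb 12, 2017. Earlier: the liquor license arrives.

The liquor license arrives — Sunday, February 12, 2017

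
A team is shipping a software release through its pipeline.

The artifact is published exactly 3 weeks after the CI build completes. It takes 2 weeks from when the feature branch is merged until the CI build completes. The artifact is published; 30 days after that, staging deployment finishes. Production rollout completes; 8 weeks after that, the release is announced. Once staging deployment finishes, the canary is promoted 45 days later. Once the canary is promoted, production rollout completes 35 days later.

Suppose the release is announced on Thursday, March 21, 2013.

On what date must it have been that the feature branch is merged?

Saturday, September 1, 2012

The release is announced: Mar 21, 2013.
Production rollout completes: Mar 21, 2013 − 8 weeks = Jan 24, 2013.
The canary is promoted: Jan 24, 2013 − 35 days = Dec 20, 2012.
Staging deployment finishes: Dec 20, 2012 − 45 days = Nov 5, 2012.
The artifact is published: Nov 5, 2012 − 30 days = Oct 6, 2012.
The CI build completes: Oct 6, 2012 − 3 weeks = Sep 15, 2012.
The feature branch is merged: Sep 15, 2012 − 2 weeks = Sep 1, 2012.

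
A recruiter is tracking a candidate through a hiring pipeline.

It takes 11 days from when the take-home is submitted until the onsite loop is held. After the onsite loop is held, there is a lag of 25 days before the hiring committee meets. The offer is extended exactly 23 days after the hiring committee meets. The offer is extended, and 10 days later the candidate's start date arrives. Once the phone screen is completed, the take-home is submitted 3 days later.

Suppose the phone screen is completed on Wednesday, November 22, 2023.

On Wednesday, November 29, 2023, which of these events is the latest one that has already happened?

The take-home is submitted

The phone screen is completed: Nov 22, 2023.
The take-home is submitted: Nov 22, 2023 + 3 days = Nov 25, 2023.
The onsite loop is held: Nov 25, 2023 + 11 days = Dec 6, 2023.
The hiring committee meets: Dec 6, 2023 + 25 days = Dec 31, 2023.
The offer is extended: Dec 31, 2023 + 23 days = Jan 23, 2024.
The candidate's start date arrives: Jan 23, 2024 + 10 days = Feb 2, 2024.
Nov 29, 2023 falls between when the take-home is submitted (Nov 25, 2023) and when the onsite loop is held (Dec 6, 2023).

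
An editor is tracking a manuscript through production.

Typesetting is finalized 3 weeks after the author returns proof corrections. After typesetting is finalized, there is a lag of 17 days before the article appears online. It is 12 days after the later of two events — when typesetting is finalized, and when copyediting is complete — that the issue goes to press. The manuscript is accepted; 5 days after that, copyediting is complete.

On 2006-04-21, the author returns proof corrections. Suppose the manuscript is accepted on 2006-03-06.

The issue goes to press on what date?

2006-05-24

The author returns proof corrections: Apr 21, 2006.
Typesetting is finalized: Apr 21, 2006 + 3 weeks = May 12, 2006.
The manuscript is accepted: Mar 6, 2006.
Copyediting is complete: Mar 6, 2006 + 5 days = Mar 11, 2006.
Both prerequisites met — typesetting is finalized (May 12, 2006), copyediting is complete (Mar 11, 2006); the later is May 12, 2006.
The issue goes to press: May 12, 2006 + 12 days = May 24, 2006.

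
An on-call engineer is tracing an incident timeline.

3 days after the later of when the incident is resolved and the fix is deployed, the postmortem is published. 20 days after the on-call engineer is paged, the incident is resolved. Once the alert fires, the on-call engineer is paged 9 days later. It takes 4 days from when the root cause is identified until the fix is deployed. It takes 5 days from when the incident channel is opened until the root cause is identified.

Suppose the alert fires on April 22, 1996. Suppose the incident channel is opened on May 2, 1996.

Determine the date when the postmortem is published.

The alert fires: Apr 22, 1996.
The on-call engineer is paged: Apr 22, 1996 + 9 days = May 1, 1996.
The incident is resolved: May 1, 1996 + 20 days = May 21, 1996.
The incident channel is opened: May 2, 1996.
The root cause is identified: May 2, 1996 + 5 days = May 7, 1996.
The fix is deployed: May 7, 1996 + 4 days = May 11, 1996.
Both prerequisites met — the incident is resolved (May 21, 1996), the fix is deployed (May 11, 1996); the later is May 21, 1996.
The postmortem is published: May 21, 1996 + 3 days = May 24, 1996.

May 24, 1996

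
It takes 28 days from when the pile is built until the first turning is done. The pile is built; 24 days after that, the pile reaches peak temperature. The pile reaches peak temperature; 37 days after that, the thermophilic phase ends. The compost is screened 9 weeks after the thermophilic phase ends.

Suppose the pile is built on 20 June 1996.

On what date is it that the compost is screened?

The pile is built: Jun 20, 1996.
The pile reaches peak temperature: Jun 20, 1996 + 24 days = Jul 14, 1996.
The thermophilic phase ends: Jul 14, 1996 + 37 days = Aug 20, 1996.
The compost is screened: Aug 20, 1996 + 9 weeks = Oct 22, 1996.

22 October 1996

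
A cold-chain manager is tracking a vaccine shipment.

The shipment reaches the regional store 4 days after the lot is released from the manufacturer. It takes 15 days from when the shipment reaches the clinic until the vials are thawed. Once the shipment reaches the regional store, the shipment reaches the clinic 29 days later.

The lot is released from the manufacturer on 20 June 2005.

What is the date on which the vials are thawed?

The lot is released from the manufacturer: Jun 20, 2005.
The shipment reaches the regional store: Jun 20, 2005 + 4 days = Jun 24, 2005.
The shipment reaches the clinic: Jun 24, 2005 + 29 days = Jul 23, 2005.
The vials are thawed: Jul 23, 2005 + 15 days = Aug 7, 2005.

7 August 2005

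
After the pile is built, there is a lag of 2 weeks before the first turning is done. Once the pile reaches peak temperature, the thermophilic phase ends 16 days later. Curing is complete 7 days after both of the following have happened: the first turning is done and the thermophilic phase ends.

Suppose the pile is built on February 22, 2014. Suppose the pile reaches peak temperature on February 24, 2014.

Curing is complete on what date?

The pile is built: Feb 22, 2014.
The first turning is done: Feb 22, 2014 + 2 weeks = Mar 8, 2014.
The pile reaches peak temperature: Feb 24, 2014.
The thermophilic phase ends: Feb 24, 2014 + 16 days = Mar 12, 2014.
Both prerequisites met — the first turning is done (Mar 8, 2014), the thermophilic phase ends (Mar 12, 2014); the later is Mar 12, 2014.
Curing is complete: Mar 12, 2014 + 7 days = Mar 19, 2014.

March 19, 2014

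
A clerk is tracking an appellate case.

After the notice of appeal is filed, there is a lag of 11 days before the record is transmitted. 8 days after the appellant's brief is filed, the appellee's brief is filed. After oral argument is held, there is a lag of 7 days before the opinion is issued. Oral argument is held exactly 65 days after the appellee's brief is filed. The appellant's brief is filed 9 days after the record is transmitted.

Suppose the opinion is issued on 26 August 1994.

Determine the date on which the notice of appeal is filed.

18 May 1994

The opinion is issued: Aug 26, 1994.
Oral argument is held: Aug 26, 1994 − 7 days = Aug 19, 1994.
The appellee's brief is filed: Aug 19, 1994 − 65 days = Jun 15, 1994.
The appellant's brief is filed: Jun 15, 1994 − 8 days = Jun 7, 1994.
The record is transmitted: Jun 7, 1994 − 9 days = May 29, 1994.
The notice of appeal is filed: May 29, 1994 − 11 days = May 18, 1994.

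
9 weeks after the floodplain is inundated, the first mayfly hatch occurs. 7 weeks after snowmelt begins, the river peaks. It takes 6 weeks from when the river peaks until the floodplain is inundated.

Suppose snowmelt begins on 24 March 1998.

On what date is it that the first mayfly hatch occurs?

25 August 1998

Snowmelt begins: Mar 24, 1998.
The river peaks: Mar 24, 1998 + 7 weeks = May 12, 1998.
The floodplain is inundated: May 12, 1998 + 6 weeks = Jun 23, 1998.
The first mayfly hatch occurs: Jun 23, 1998 + 9 weeks = Aug 25, 1998.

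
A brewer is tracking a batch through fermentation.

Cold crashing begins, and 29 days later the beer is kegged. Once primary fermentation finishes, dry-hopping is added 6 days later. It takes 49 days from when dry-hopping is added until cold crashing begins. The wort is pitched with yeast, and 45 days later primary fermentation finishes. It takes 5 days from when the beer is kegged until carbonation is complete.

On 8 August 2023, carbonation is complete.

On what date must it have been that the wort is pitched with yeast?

27 March 2023

Carbonation is complete: Aug 8, 2023.
The beer is kegged: Aug 8, 2023 − 5 days = Aug 3, 2023.
Cold crashing begins: Aug 3, 2023 − 29 days = Jul 5, 2023.
Dry-hopping is added: Jul 5, 2023 − 49 days = May 17, 2023.
Primary fermentation finishes: May 17, 2023 − 6 days = May 11, 2023.
The wort is pitched with yeast: May 11, 2023 − 45 days = Mar 27, 2023.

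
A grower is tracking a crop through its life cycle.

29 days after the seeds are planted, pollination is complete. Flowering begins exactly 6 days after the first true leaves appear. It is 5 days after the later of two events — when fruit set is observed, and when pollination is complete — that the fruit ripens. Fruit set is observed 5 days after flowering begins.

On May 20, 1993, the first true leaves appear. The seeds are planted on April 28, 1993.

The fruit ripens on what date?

The first true leaves appear: May 20, 1993.
Flowering begins: May 20, 1993 + 6 days = May 26, 1993.
Fruit set is observed: May 26, 1993 + 5 days = May 31, 1993.
The seeds are planted: Apr 28, 1993.
Pollination is complete: Apr 28, 1993 + 29 days = May 27, 1993.
Both prerequisites met — fruit set is observed (May 31, 1993), pollination is complete (May 27, 1993); the later is May 31, 1993.
The fruit ripens: May 31, 1993 + 5 days = Jun 5, 1993.

June 5, 1993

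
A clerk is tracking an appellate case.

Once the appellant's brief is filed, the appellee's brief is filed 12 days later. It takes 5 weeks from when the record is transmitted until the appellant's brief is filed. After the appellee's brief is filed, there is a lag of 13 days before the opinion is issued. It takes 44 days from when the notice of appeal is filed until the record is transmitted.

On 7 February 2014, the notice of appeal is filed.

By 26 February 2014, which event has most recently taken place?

The notice of appeal is filed

The notice of appeal is filed: Feb 7, 2014.
The record is transmitted: Feb 7, 2014 + 44 days = Mar 23, 2014.
The appellant's brief is filed: Mar 23, 2014 + 5 weeks = Apr 27, 2014.
The appellee's brief is filed: Apr 27, 2014 + 12 days = May 9, 2014.
The opinion is issued: May 9, 2014 + 13 days = May 22, 2014.
Feb 26, 2014 falls between when the notice of appeal is filed (Feb 7, 2014) and when the record is transmitted (Mar 23, 2014).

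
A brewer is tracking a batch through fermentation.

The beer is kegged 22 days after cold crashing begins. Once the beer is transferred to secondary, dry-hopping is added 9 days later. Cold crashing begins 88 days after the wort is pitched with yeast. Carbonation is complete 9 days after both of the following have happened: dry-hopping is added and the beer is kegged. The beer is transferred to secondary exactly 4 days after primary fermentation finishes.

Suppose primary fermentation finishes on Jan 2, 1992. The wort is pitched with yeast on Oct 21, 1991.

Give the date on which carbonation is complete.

Feb 17, 1992

Primary fermentation finishes: Jan 2, 1992.
The beer is transferred to secondary: Jan 2, 1992 + 4 days = Jan 6, 1992.
Dry-hopping is added: Jan 6, 1992 + 9 days = Jan 15, 1992.
The wort is pitched with yeast: Oct 21, 1991.
Cold crashing begins: Oct 21, 1991 + 88 days = Jan 17, 1992.
The beer is kegged: Jan 17, 1992 + 22 days = Feb 8, 1992.
Both prerequisites met — dry-hopping is added (Jan 15, 1992), the beer is kegged (Feb 8, 1992); the later is Feb 8, 1992.
Carbonation is complete: Feb 8, 1992 + 9 days = Feb 17, 1992.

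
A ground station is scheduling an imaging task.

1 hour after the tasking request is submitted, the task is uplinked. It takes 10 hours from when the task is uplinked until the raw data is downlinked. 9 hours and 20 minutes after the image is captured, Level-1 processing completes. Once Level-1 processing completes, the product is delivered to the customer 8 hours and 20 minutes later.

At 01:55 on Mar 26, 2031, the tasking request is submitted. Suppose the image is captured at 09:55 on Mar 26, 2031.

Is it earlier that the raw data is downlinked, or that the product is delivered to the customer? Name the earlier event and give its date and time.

The raw data is downlinked — 12:55 on Mar 26, 2031

The tasking request is submitted: 01:55 Mar 26, 2031.
The task is uplinked: 01:55 Mar 26, 2031 + 1h = 02:55 Mar 26, 2031.
The raw data is downlinked: 02:55 Mar 26, 2031 + 10h = 12:55 Mar 26, 2031.
The image is captured: 09:55 Mar 26, 2031.
Level-1 processing completes: 09:55 Mar 26, 2031 + 9h20m = 19:15 Mar 26, 2031.
The product is delivered to the customer: 19:15 Mar 26, 2031 + 8h20m = 03:35 Mar 27, 2031.
Comparing: the raw data is downlinked at 12:55 Mar 26, 2031 vs the product is delivered to the customer at 03:35 Mar 27, 2031. Earlier: the raw data is downlinked.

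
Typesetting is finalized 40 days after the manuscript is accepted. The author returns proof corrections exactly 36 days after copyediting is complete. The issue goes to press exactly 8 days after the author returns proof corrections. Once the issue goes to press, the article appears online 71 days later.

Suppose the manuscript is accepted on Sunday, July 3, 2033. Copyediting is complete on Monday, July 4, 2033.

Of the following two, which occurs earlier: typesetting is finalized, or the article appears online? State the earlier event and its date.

The manuscript is accepted: Jul 3, 2033.
Typesetting is finalized: Jul 3, 2033 + 40 days = Aug 12, 2033.
Copyediting is complete: Jul 4, 2033.
The author returns proof corrections: Jul 4, 2033 + 36 days = Aug 9, 2033.
The issue goes to press: Aug 9, 2033 + 8 days = Aug 17, 2033.
The article appears online: Aug 17, 2033 + 71 days = Oct 27, 2033.
Comparing: typesetting is finalized on Aug 12, 2033 vs the article appears online on Oct 27, 2033. Earlier: typesetting is finalized.

Typesetting is finalized — Friday, August 12, 2033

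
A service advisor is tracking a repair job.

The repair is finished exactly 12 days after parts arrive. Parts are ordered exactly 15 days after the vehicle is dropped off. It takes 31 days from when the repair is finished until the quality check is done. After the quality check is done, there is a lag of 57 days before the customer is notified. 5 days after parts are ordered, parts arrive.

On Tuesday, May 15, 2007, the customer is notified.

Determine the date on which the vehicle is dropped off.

Monday, January 15, 2007

The customer is notified: May 15, 2007.
The quality check is done: May 15, 2007 − 57 days = Mar 19, 2007.
The repair is finished: Mar 19, 2007 − 31 days = Feb 16, 2007.
Parts arrive: Feb 16, 2007 − 12 days = Feb 4, 2007.
Parts are ordered: Feb 4, 2007 − 5 days = Jan 30, 2007.
The vehicle is dropped off: Jan 30, 2007 − 15 days = Jan 15, 2007.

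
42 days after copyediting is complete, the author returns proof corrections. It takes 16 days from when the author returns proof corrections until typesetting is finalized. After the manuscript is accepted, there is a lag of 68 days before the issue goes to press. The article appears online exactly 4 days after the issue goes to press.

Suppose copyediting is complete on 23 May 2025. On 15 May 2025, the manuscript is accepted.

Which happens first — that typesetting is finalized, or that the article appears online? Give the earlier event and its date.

Copyediting is complete: May 23, 2025.
The author returns proof corrections: May 23, 2025 + 42 days = Jul 4, 2025.
Typesetting is finalized: Jul 4, 2025 + 16 days = Jul 20, 2025.
The manuscript is accepted: May 15, 2025.
The issue goes to press: May 15, 2025 + 68 days = Jul 22, 2025.
The article appears online: Jul 22, 2025 + 4 days = Jul 26, 2025.
Comparing: typesetting is finalized on Jul 20, 2025 vs the article appears online on Jul 26, 2025. Earlier: typesetting is finalized.

Typesetting is finalized — 20 July 2025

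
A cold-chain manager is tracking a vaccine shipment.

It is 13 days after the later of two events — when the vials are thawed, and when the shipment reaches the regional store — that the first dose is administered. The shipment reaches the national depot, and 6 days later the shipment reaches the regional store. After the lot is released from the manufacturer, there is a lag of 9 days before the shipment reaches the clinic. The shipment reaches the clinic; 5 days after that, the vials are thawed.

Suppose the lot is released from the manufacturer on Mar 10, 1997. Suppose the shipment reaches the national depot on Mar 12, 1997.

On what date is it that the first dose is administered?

The lot is released from the manufacturer: Mar 10, 1997.
The shipment reaches the clinic: Mar 10, 1997 + 9 days = Mar 19, 1997.
The vials are thawed: Mar 19, 1997 + 5 days = Mar 24, 1997.
The shipment reaches the national depot: Mar 12, 1997.
The shipment reaches the regional store: Mar 12, 1997 + 6 days = Mar 18, 1997.
Both prerequisites met — the vials are thawed (Mar 24, 1997), the shipment reaches the regional store (Mar 18, 1997); the later is Mar 24, 1997.
The first dose is administered: Mar 24, 1997 + 13 days = Apr 6, 1997.

Apr 6, 1997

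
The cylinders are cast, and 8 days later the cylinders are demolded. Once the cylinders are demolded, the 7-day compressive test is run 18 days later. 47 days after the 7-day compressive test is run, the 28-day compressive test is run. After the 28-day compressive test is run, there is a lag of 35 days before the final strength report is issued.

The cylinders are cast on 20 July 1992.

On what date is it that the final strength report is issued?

5 November 1992

The cylinders are cast: Jul 20, 1992.
The cylinders are demolded: Jul 20, 1992 + 8 days = Jul 28, 1992.
The 7-day compressive test is run: Jul 28, 1992 + 18 days = Aug 15, 1992.
The 28-day compressive test is run: Aug 15, 1992 + 47 days = Oct 1, 1992.
The final strength report is issued: Oct 1, 1992 + 35 days = Nov 5, 1992.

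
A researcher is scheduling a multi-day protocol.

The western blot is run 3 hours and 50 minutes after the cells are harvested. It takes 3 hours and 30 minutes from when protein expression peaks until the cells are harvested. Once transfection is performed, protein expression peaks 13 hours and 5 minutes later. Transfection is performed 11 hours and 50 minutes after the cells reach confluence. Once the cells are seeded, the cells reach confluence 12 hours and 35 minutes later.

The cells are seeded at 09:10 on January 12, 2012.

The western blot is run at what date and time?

The cells are seeded: 09:10 Jan 12, 2012.
The cells reach confluence: 09:10 Jan 12, 2012 + 12h35m = 21:45 Jan 12, 2012.
Transfection is performed: 21:45 Jan 12, 2012 + 11h50m = 09:35 Jan 13, 2012.
Protein expression peaks: 09:35 Jan 13, 2012 + 13h05m = 22:40 Jan 13, 2012.
The cells are harvested: 22:40 Jan 13, 2012 + 3h30m = 02:10 Jan 14, 2012.
The western blot is run: 02:10 Jan 14, 2012 + 3h50m = 06:00 Jan 14, 2012.

06:00 on January 14, 2012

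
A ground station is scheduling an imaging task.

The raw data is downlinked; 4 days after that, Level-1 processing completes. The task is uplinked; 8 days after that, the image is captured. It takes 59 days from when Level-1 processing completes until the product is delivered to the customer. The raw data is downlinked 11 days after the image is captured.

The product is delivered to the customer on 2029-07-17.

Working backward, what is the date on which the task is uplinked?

The product is delivered to the customer: Jul 17, 2029.
Level-1 processing completes: Jul 17, 2029 − 59 days = May 19, 2029.
The raw data is downlinked: May 19, 2029 − 4 days = May 15, 2029.
The image is captured: May 15, 2029 − 11 days = May 4, 2029.
The task is uplinked: May 4, 2029 − 8 days = Apr 26, 2029.

2029-04-26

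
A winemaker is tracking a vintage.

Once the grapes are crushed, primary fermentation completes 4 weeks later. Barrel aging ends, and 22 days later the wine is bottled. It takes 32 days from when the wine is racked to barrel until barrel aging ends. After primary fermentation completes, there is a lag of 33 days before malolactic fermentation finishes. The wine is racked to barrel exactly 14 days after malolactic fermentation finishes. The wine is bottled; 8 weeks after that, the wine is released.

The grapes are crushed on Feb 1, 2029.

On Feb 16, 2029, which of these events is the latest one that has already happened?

The grapes are crushed

The grapes are crushed: Feb 1, 2029.
Primary fermentation completes: Feb 1, 2029 + 4 weeks = Mar 1, 2029.
Malolactic fermentation finishes: Mar 1, 2029 + 33 days = Apr 3, 2029.
The wine is racked to barrel: Apr 3, 2029 + 14 days = Apr 17, 2029.
Barrel aging ends: Apr 17, 2029 + 32 days = May 19, 2029.
The wine is bottled: May 19, 2029 + 22 days = Jun 10, 2029.
The wine is released: Jun 10, 2029 + 8 weeks = Aug 5, 2029.
Feb 16, 2029 falls between when the grapes are crushed (Feb 1, 2029) and when primary fermentation completes (Mar 1, 2029).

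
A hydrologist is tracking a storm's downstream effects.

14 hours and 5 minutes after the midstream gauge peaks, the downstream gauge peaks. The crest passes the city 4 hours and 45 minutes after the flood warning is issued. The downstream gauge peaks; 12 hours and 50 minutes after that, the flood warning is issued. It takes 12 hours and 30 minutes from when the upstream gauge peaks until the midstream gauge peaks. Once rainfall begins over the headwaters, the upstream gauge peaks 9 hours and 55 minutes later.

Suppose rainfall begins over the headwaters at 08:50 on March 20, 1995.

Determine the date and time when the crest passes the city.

14:55 on March 22, 1995

Rainfall begins over the headwaters: 08:50 Mar 20, 1995.
The upstream gauge peaks: 08:50 Mar 20, 1995 + 9h55m = 18:45 Mar 20, 1995.
The midstream gauge peaks: 18:45 Mar 20, 1995 + 12h30m = 07:15 Mar 21, 1995.
The downstream gauge peaks: 07:15 Mar 21, 1995 + 14h05m = 21:20 Mar 21, 1995.
The flood warning is issued: 21:20 Mar 21, 1995 + 12h50m = 10:10 Mar 22, 1995.
The crest passes the city: 10:10 Mar 22, 1995 + 4h45m = 14:55 Mar 22, 1995.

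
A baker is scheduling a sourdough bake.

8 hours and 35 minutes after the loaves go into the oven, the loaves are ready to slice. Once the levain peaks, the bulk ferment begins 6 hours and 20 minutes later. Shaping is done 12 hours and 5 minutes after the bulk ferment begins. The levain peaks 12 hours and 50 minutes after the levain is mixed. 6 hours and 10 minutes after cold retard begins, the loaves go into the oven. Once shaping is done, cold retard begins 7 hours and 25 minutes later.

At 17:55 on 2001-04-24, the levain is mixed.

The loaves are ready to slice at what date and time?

The levain is mixed: 17:55 Apr 24, 2001.
The levain peaks: 17:55 Apr 24, 2001 + 12h50m = 06:45 Apr 25, 2001.
The bulk ferment begins: 06:45 Apr 25, 2001 + 6h20m = 13:05 Apr 25, 2001.
Shaping is done: 13:05 Apr 25, 2001 + 12h05m = 01:10 Apr 26, 2001.
Cold retard begins: 01:10 Apr 26, 2001 + 7h25m = 08:35 Apr 26, 2001.
The loaves go into the oven: 08:35 Apr 26, 2001 + 6h10m = 14:45 Apr 26, 2001.
The loaves are ready to slice: 14:45 Apr 26, 2001 + 8h35m = 23:20 Apr 26, 2001.

23:20 on 2001-04-26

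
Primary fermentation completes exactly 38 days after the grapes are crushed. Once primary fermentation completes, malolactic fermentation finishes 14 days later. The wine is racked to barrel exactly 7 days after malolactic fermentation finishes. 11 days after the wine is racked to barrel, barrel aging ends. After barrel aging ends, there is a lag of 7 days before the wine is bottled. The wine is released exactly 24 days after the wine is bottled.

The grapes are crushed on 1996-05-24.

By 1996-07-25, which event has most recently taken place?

The grapes are crushed: May 24, 1996.
Primary fermentation completes: May 24, 1996 + 38 days = Jul 1, 1996.
Malolactic fermentation finishes: Jul 1, 1996 + 14 days = Jul 15, 1996.
The wine is racked to barrel: Jul 15, 1996 + 7 days = Jul 22, 1996.
Barrel aging ends: Jul 22, 1996 + 11 days = Aug 2, 1996.
The wine is bottled: Aug 2, 1996 + 7 days = Aug 9, 1996.
The wine is released: Aug 9, 1996 + 24 days = Sep 2, 1996.
Jul 25, 1996 falls between when the wine is racked to barrel (Jul 22, 1996) and when barrel aging ends (Aug 2, 1996).

The wine is racked to barrel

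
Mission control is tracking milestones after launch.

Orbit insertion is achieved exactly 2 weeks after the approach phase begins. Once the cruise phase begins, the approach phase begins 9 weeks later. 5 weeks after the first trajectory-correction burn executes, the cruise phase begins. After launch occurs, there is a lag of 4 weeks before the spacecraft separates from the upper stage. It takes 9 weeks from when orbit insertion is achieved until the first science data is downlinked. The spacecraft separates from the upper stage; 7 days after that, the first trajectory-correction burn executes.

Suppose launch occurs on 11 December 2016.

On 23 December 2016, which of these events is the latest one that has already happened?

Launch occurs: Dec 11, 2016.
The spacecraft separates from the upper stage: Dec 11, 2016 + 4 weeks = Jan 8, 2017.
The first trajectory-correction burn executes: Jan 8, 2017 + 7 days = Jan 15, 2017.
The cruise phase begins: Jan 15, 2017 + 5 weeks = Feb 19, 2017.
The approach phase begins: Feb 19, 2017 + 9 weeks = Apr 23, 2017.
Orbit insertion is achieved: Apr 23, 2017 + 2 weeks = May 7, 2017.
The first science data is downlinked: May 7, 2017 + 9 weeks = Jul 9, 2017.
Dec 23, 2016 falls between when launch occurs (Dec 11, 2016) and when the spacecraft separates from the upper stage (Jan 8, 2017).

Launch occurs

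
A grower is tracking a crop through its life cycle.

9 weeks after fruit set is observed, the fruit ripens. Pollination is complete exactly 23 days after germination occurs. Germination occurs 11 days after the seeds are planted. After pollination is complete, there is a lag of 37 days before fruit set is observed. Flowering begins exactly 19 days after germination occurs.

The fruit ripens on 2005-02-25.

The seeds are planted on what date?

2004-10-14

The fruit ripens: Feb 25, 2005.
Fruit set is observed: Feb 25, 2005 − 9 weeks = Dec 24, 2004.
Pollination is complete: Dec 24, 2004 − 37 days = Nov 17, 2004.
Germination occurs: Nov 17, 2004 − 23 days = Oct 25, 2004.
The seeds are planted: Oct 25, 2004 − 11 days = Oct 14, 2004.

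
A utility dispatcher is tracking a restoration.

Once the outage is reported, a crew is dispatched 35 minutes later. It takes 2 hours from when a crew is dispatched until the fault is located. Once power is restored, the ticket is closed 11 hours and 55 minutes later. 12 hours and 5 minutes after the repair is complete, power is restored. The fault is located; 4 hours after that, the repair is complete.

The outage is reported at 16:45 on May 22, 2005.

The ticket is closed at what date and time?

The outage is reported: 16:45 May 22, 2005.
A crew is dispatched: 16:45 May 22, 2005 + 35m = 17:20 May 22, 2005.
The fault is located: 17:20 May 22, 2005 + 2h = 19:20 May 22, 2005.
The repair is complete: 19:20 May 22, 2005 + 4h = 23:20 May 22, 2005.
Power is restored: 23:20 May 22, 2005 + 12h05m = 11:25 May 23, 2005.
The ticket is closed: 11:25 May 23, 2005 + 11h55m = 23:20 May 23, 2005.

23:20 on May 23, 2005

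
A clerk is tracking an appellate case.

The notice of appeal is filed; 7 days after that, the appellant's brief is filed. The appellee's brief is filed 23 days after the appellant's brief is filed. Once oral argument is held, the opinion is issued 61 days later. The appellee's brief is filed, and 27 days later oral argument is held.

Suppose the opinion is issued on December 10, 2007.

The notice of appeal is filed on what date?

The opinion is issued: Dec 10, 2007.
Oral argument is held: Dec 10, 2007 − 61 days = Oct 10, 2007.
The appellee's brief is filed: Oct 10, 2007 − 27 days = Sep 13, 2007.
The appellant's brief is filed: Sep 13, 2007 − 23 days = Aug 21, 2007.
The notice of appeal is filed: Aug 21, 2007 − 7 days = Aug 14, 2007.

August 14, 2007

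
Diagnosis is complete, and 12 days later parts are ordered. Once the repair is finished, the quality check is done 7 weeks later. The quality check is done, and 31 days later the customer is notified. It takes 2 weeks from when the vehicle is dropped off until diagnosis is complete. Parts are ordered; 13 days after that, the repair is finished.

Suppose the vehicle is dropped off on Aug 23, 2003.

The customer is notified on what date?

Dec 20, 2003

The vehicle is dropped off: Aug 23, 2003.
Diagnosis is complete: Aug 23, 2003 + 2 weeks = Sep 6, 2003.
Parts are ordered: Sep 6, 2003 + 12 days = Sep 18, 2003.
The repair is finished: Sep 18, 2003 + 13 days = Oct 1, 2003.
The quality check is done: Oct 1, 2003 + 7 weeks = Nov 19, 2003.
The customer is notified: Nov 19, 2003 + 31 days = Dec 20, 2003.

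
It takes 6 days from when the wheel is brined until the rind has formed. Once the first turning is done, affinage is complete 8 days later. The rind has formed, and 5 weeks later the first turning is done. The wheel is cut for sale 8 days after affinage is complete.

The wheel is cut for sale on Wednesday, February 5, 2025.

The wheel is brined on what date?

The wheel is cut for sale: Feb 5, 2025.
Affinage is complete: Feb 5, 2025 − 8 days = Jan 28, 2025.
The first turning is done: Jan 28, 2025 − 8 days = Jan 20, 2025.
The rind has formed: Jan 20, 2025 − 5 weeks = Dec 16, 2024.
The wheel is brined: Dec 16, 2024 − 6 days = Dec 10, 2024.

Tuesday, December 10, 2024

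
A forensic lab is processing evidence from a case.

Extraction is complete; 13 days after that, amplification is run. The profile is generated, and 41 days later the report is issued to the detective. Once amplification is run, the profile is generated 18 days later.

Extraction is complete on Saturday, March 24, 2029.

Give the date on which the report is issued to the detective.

Monday, June 4, 2029

Extraction is complete: Mar 24, 2029.
Amplification is run: Mar 24, 2029 + 13 days = Apr 6, 2029.
The profile is generated: Apr 6, 2029 + 18 days = Apr 24, 2029.
The report is issued to the detective: Apr 24, 2029 + 41 days = Jun 4, 2029.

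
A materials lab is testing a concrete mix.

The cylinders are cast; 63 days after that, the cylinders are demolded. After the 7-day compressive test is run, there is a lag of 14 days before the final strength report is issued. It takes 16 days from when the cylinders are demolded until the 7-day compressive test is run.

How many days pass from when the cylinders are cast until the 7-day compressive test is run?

Causal path: the cylinders are cast → the cylinders are demolded → the 7-day compressive test is run.
Total delay along the path: 63 + 16 = 79 days.

79 days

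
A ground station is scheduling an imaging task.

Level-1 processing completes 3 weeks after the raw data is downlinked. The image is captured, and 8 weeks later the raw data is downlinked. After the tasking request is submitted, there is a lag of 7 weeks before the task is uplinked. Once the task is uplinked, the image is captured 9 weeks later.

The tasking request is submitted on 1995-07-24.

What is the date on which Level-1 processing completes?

The tasking request is submitted: Jul 24, 1995.
The task is uplinked: Jul 24, 1995 + 7 weeks = Sep 11, 1995.
The image is captured: Sep 11, 1995 + 9 weeks = Nov 13, 1995.
The raw data is downlinked: Nov 13, 1995 + 8 weeks = Jan 8, 1996.
Level-1 processing completes: Jan 8, 1996 + 3 weeks = Jan 29, 1996.

1996-01-29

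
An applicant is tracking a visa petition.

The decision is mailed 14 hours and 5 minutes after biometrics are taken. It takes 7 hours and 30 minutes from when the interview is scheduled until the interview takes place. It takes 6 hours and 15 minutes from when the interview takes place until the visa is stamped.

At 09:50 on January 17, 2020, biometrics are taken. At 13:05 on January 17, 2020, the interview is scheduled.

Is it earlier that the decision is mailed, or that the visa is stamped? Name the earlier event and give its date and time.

The decision is mailed — 23:55 on January 17, 2020

Biometrics are taken: 09:50 Jan 17, 2020.
The decision is mailed: 09:50 Jan 17, 2020 + 14h05m = 23:55 Jan 17, 2020.
The interview is scheduled: 13:05 Jan 17, 2020.
The interview takes place: 13:05 Jan 17, 2020 + 7h30m = 20:35 Jan 17, 2020.
The visa is stamped: 20:35 Jan 17, 2020 + 6h15m = 02:50 Jan 18, 2020.
Comparing: the decision is mailed at 23:55 Jan 17, 2020 vs the visa is stamped at 02:50 Jan 18, 2020. Earlier: the decision is mailed.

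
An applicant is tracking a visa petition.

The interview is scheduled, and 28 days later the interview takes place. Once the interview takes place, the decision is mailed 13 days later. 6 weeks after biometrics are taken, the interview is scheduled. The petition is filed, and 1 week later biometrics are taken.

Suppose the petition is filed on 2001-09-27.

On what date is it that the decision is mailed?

The petition is filed: Sep 27, 2001.
Biometrics are taken: Sep 27, 2001 + 1 week = Oct 4, 2001.
The interview is scheduled: Oct 4, 2001 + 6 weeks = Nov 15, 2001.
The interview takes place: Nov 15, 2001 + 28 days = Dec 13, 2001.
The decision is mailed: Dec 13, 2001 + 13 days = Dec 26, 2001.

2001-12-26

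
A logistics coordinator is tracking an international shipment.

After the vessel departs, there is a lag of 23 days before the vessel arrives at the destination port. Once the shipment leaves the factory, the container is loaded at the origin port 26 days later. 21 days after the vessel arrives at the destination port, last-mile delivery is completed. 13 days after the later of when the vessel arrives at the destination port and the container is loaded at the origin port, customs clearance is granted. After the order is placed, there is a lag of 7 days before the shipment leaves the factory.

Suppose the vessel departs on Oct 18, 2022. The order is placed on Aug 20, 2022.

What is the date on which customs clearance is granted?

Nov 23, 2022

The vessel departs: Oct 18, 2022.
The vessel arrives at the destination port: Oct 18, 2022 + 23 days = Nov 10, 2022.
The order is placed: Aug 20, 2022.
The shipment leaves the factory: Aug 20, 2022 + 7 days = Aug 27, 2022.
The container is loaded at the origin port: Aug 27, 2022 + 26 days = Sep 22, 2022.
Both prerequisites met — the vessel arrives at the destination port (Nov 10, 2022), the container is loaded at the origin port (Sep 22, 2022); the later is Nov 10, 2022.
Customs clearance is granted: Nov 10, 2022 + 13 days = Nov 23, 2022.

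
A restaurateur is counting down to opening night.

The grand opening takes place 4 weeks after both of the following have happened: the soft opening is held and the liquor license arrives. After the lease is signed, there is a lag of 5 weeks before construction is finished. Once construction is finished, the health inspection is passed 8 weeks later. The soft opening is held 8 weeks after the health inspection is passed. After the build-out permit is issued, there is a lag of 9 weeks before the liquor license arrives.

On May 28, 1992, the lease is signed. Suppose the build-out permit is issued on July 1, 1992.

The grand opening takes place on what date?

The lease is signed: May 28, 1992.
Construction is finished: May 28, 1992 + 5 weeks = Jul 2, 1992.
The health inspection is passed: Jul 2, 1992 + 8 weeks = Aug 27, 1992.
The soft opening is held: Aug 27, 1992 + 8 weeks = Oct 22, 1992.
The build-out permit is issued: Jul 1, 1992.
The liquor license arrives: Jul 1, 1992 + 9 weeks = Sep 2, 1992.
Both prerequisites met — the soft opening is held (Oct 22, 1992), the liquor license arrives (Sep 2, 1992); the later is Oct 22, 1992.
The grand opening takes place: Oct 22, 1992 + 4 weeks = Nov 19, 1992.

November 19, 1992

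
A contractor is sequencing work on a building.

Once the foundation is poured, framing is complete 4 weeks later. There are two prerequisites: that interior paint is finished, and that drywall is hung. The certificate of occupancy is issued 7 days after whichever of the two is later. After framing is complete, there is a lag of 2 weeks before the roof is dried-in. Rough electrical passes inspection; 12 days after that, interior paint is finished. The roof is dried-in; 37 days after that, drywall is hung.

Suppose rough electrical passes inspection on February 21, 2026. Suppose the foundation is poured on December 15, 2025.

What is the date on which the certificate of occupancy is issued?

March 12, 2026

Rough electrical passes inspection: Feb 21, 2026.
Interior paint is finished: Feb 21, 2026 + 12 days = Mar 5, 2026.
The foundation is poured: Dec 15, 2025.
Framing is complete: Dec 15, 2025 + 4 weeks = Jan 12, 2026.
The roof is dried-in: Jan 12, 2026 + 2 weeks = Jan 26, 2026.
Drywall is hung: Jan 26, 2026 + 37 days = Mar 4, 2026.
Both prerequisites met — interior paint is finished (Mar 5, 2026), drywall is hung (Mar 4, 2026); the later is Mar 5, 2026.
The certificate of occupancy is issued: Mar 5, 2026 + 7 days = Mar 12, 2026.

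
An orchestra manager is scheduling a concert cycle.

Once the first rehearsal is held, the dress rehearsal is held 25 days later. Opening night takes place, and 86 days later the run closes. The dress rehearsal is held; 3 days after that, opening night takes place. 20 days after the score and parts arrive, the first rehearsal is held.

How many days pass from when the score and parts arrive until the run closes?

134 days

Causal path: the score and parts arrive → the first rehearsal is held → the dress rehearsal is held → opening night takes place → the run closes.
Total delay along the path: 20 + 25 + 3 + 86 = 134 days.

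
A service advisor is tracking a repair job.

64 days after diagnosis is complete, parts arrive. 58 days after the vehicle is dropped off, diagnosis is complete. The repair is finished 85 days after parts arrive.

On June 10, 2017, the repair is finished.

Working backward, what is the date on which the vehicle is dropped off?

November 15, 2016

The repair is finished: Jun 10, 2017.
Parts arrive: Jun 10, 2017 − 85 days = Mar 17, 2017.
Diagnosis is complete: Mar 17, 2017 − 64 days = Jan 12, 2017.
The vehicle is dropped off: Jan 12, 2017 − 58 days = Nov 15, 2016.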